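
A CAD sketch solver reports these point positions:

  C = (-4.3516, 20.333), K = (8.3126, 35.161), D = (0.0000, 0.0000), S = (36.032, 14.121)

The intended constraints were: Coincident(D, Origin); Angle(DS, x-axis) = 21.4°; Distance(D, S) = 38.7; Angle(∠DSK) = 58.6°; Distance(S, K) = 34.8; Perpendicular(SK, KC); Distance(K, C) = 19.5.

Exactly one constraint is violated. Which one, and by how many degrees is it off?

Perpendicular(SK, KC) — off by 3.30°.

D = (0.00, 0.00) ✓; DS at 21.40° ✓; |DS| = 38.70 ✓; ∠DSK = 58.60° ✓; |SK| = 34.80 ✓; ∠(SK, KC) = 86.70° ✗; |KC| = 19.50 ✓.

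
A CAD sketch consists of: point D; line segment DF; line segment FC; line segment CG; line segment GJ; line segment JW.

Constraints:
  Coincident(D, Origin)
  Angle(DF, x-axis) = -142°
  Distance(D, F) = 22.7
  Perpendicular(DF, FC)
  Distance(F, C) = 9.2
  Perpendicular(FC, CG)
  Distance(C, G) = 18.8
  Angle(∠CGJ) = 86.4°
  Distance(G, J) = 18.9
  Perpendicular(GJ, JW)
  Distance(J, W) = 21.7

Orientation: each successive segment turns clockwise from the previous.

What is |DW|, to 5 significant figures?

28.002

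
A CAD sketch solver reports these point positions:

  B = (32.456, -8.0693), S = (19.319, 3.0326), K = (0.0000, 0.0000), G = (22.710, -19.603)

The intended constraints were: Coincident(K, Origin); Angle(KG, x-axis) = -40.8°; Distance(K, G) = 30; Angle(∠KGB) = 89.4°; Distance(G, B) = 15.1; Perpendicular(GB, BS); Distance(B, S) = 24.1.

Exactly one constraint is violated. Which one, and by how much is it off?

Distance(B, S) = 24.1 — off by 6.90.

K = (0.00, 0.00) ✓; KG at -40.80° ✓; |KG| = 30.00 ✓; ∠KGB = 89.40° ✓; |GB| = 15.10 ✓; ∠(GB, BS) = 90.00° ✓; |BS| = 17.20 ✗.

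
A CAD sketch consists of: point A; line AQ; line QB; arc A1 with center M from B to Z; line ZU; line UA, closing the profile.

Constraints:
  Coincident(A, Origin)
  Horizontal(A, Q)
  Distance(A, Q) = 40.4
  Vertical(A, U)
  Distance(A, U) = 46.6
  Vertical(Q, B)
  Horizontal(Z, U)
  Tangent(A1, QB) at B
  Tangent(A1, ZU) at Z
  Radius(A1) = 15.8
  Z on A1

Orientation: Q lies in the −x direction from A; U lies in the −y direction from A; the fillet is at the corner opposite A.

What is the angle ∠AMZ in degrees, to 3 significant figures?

141°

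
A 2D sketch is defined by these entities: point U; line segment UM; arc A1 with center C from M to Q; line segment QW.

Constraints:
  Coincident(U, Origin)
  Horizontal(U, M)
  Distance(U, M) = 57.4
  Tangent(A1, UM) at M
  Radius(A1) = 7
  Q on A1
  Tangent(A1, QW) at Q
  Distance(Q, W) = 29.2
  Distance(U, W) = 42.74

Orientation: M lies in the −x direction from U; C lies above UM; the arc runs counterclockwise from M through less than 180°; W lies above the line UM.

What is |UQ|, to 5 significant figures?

51.927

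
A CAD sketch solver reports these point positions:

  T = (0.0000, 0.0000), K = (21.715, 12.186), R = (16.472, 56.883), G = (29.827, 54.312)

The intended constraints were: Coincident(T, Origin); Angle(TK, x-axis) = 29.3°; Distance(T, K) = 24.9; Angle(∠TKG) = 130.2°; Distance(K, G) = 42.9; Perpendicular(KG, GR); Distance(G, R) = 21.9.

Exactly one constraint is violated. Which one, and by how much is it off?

Distance(G, R) = 21.9 — off by 8.30.

T = (0.00, 0.00) ✓; TK at 29.30° ✓; |TK| = 24.90 ✓; ∠TKG = 130.2° ✓; |KG| = 42.90 ✓; ∠(KG, GR) = 90.00° ✓; |GR| = 13.60 ✗.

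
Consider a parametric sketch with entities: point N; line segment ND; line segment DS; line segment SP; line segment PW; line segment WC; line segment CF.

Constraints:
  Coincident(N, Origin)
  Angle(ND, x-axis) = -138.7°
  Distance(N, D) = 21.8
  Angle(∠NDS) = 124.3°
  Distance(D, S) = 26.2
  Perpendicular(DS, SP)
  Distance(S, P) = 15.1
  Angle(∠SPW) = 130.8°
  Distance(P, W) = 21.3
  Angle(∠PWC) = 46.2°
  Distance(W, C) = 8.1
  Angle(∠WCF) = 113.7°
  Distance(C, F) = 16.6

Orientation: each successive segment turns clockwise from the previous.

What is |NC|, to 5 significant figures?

22.971

∠SPW = 130.8° gives PW at 26.400° from the x-axis; with |PW| = 21.3, W = (-18.921, 16.224). ∠PWC = 46.2° gives WC at -107.40° from the x-axis; with |WC| = 8.1, C = (-21.343, 8.4946). Then |NC| = |C − N| = 22.971.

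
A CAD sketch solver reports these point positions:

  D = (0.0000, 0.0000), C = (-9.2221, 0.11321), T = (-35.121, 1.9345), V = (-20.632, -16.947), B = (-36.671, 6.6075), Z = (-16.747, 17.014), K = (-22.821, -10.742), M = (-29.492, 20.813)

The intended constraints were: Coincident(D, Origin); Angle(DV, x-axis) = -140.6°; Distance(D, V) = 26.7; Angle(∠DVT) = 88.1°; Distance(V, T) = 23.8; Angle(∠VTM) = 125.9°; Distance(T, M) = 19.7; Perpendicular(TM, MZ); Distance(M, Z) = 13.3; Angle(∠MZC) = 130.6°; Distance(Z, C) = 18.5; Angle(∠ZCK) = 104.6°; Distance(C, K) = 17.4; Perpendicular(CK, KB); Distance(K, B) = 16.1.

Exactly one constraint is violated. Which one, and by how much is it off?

Distance(K, B) = 16.1 — off by 6.10.

D = (0.00, 0.00) ✓; DV at -140.6° ✓; |DV| = 26.70 ✓; ∠DVT = 88.10° ✓; |VT| = 23.80 ✓; ∠VTM = 125.9° ✓; |TM| = 19.70 ✓; ∠(TM, MZ) = 90.00° ✓; |MZ| = 13.30 ✓; ∠MZC = 130.6° ✓; |ZC| = 18.50 ✓; ∠ZCK = 104.6° ✓; |CK| = 17.40 ✓; ∠(CK, KB) = 90.00° ✓; |KB| = 22.20 ✗.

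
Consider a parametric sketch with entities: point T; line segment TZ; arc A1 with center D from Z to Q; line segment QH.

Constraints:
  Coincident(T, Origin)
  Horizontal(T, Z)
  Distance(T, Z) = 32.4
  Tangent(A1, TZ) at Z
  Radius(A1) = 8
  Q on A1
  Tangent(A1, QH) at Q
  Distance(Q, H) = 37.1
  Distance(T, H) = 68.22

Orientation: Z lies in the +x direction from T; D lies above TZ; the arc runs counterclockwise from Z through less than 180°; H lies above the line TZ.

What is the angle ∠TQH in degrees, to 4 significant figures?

125.8°

Checks: T.y = 0.00, Z.y = 0.00 ✓; |DQ| = 8.000 ✓; ∠(DQ, QH) = 90.00° ✓; |QH| = 37.10 ✓; |TH| = 68.22 ✓.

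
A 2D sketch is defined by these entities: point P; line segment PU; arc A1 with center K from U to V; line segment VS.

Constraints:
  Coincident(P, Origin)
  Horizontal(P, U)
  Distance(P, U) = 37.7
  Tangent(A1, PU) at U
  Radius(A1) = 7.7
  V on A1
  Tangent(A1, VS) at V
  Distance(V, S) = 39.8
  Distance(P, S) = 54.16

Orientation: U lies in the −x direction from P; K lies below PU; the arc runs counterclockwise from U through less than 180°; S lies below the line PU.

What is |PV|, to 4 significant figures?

45.97

Checks: |KV| = 7.700 ✓; ∠(KV, VS) = 90.00° ✓; |VS| = 39.80 ✓; |PS| = 54.16 ✓.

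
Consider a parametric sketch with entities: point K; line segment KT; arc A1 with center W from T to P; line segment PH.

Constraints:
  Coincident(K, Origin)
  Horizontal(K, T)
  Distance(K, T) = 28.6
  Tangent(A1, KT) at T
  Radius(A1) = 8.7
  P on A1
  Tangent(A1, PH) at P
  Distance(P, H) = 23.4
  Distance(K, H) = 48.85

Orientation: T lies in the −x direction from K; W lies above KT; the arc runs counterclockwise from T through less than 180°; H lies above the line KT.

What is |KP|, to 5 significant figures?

26.050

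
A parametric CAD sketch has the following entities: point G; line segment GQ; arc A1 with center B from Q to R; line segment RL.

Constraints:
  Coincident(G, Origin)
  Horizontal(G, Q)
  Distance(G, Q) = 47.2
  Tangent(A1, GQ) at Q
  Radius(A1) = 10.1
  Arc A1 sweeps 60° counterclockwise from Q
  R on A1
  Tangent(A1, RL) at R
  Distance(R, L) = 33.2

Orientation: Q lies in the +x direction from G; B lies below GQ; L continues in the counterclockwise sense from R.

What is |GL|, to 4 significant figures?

40.25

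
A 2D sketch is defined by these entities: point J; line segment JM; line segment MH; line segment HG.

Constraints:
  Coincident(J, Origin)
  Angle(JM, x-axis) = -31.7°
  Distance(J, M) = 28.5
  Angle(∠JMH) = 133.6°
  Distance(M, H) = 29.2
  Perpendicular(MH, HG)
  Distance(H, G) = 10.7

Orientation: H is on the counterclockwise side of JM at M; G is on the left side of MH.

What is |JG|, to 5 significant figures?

49.855

∠JMH = 133.6°, so MH runs at -31.7° + (180° − 133.6°) = 14.700° from the x-axis; with |MH| = 29.2, H = M + 29.2·(cos 14.700°, sin 14.700°) = (52.492, -7.5662). MH ⟂ HG; with |HG| = 10.7 on the left of MH, G = H + 10.7·(-0.25376, 0.96727) = (49.777, 2.7836). Then |JG| = |G − J| = 49.855.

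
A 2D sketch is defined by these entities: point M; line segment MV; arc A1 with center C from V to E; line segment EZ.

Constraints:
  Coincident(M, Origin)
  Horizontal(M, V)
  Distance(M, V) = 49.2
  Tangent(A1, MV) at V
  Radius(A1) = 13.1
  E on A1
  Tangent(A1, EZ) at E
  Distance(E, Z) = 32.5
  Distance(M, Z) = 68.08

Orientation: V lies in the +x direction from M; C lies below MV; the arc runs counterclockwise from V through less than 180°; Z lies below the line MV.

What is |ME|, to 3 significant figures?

40.9

Checks: |CE| = 13.10 ✓; ∠(CE, EZ) = 90.00° ✓; |EZ| = 32.50 ✓; |MZ| = 68.08 ✓.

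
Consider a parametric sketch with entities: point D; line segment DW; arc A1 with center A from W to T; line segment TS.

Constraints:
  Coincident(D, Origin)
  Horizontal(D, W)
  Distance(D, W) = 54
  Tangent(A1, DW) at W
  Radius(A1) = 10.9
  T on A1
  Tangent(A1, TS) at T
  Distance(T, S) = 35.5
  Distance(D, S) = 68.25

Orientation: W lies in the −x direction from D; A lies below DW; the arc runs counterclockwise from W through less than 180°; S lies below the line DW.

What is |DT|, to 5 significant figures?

65.732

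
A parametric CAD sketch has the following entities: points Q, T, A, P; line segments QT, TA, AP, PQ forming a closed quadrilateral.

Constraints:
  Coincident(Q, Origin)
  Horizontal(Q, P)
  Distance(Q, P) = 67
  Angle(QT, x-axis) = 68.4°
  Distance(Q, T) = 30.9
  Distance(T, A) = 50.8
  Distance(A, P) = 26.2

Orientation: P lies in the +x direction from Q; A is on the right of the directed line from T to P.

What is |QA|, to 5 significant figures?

44.522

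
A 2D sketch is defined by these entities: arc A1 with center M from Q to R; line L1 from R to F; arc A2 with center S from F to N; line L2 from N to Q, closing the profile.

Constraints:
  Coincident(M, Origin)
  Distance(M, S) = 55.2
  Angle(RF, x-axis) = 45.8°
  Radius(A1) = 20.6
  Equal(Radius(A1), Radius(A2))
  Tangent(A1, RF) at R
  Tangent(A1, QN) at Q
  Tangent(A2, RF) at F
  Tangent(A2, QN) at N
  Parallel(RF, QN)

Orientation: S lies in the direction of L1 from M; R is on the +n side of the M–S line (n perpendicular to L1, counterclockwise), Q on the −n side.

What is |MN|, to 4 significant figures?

58.92

Tangency of A1 to both parallel lines with radius 20.6 puts R and Q at M ± 20.6·n: R = (-14.77, 14.36), Q = (14.77, -14.36). Equal radii place F and N the same way about S: F = S + 20.6·n = (23.72, 53.94), N = S − 20.6·n = (53.25, 25.21). Then |MN| = |N − M| = 58.92.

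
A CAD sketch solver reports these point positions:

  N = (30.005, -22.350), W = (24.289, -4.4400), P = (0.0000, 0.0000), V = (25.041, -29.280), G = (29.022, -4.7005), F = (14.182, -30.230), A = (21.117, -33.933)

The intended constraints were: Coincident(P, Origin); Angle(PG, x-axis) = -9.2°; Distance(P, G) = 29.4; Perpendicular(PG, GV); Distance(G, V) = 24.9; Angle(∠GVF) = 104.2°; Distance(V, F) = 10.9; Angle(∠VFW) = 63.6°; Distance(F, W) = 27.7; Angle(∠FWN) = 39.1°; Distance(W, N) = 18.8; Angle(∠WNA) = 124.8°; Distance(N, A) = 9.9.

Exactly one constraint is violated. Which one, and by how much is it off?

Distance(N, A) = 9.9 — off by 4.70.

P = (0.00, 0.00) ✓; PG at -9.200° ✓; |PG| = 29.40 ✓; ∠(PG, GV) = 90.00° ✓; |GV| = 24.90 ✓; ∠GVF = 104.2° ✓; |VF| = 10.90 ✓; ∠VFW = 63.60° ✓; |FW| = 27.70 ✓; ∠FWN = 39.10° ✓; |WN| = 18.80 ✓; ∠WNA = 124.8° ✓; |NA| = 14.60 ✗.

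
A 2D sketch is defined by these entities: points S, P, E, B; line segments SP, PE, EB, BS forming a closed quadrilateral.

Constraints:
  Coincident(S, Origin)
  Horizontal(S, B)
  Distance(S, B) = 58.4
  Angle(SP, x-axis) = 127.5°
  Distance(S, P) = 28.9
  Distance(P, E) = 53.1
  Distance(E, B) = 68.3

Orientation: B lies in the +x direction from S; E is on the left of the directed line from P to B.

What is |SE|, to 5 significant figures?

62.117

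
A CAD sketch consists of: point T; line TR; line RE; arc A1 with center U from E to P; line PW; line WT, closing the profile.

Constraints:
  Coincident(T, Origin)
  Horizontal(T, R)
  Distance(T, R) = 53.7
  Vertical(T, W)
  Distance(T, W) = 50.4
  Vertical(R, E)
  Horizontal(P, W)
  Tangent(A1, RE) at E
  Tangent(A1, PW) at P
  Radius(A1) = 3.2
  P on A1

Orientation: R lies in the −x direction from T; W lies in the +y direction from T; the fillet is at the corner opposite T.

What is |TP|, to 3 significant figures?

71.3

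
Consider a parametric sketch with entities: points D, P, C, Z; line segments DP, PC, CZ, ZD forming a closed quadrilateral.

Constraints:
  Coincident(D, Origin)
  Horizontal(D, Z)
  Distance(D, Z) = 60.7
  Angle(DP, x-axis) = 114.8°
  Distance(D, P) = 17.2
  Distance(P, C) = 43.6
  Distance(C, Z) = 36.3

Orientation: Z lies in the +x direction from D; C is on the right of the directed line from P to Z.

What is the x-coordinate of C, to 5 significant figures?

26.466

D is at the origin; D and Z share the same y with |DZ| = 60.7 and Z in +x, so Z = (60.7, 0). DP runs at 114.8° with |DP| = 17.2, so P = (-7.2146, 15.614). C is determined by |PC| = 43.6 and |CZ| = 36.3 together: it lies at the intersection of circle(P, 43.6) and circle(Z, 36.3). With |PZ| = 69.686, the foot of the radical line on PZ is 39.028 from P and the perpendicular offset is √(43.6² − 39.028²) = 19.436. Taking the right-of-PZ solution: C = (26.466, -12.073).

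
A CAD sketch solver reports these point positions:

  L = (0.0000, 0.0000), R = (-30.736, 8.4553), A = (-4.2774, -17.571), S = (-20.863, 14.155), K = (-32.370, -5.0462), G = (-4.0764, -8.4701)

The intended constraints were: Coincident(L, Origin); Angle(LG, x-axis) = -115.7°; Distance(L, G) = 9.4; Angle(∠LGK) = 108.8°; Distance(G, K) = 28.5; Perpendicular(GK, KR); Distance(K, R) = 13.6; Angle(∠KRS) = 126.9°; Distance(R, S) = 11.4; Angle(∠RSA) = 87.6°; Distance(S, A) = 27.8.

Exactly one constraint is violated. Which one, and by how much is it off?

Distance(S, A) = 27.8 — off by 8.00.

L = (0.00, 0.00) ✓; LG at -115.7° ✓; |LG| = 9.400 ✓; ∠LGK = 108.8° ✓; |GK| = 28.50 ✓; ∠(GK, KR) = 90.00° ✓; |KR| = 13.60 ✓; ∠KRS = 126.9° ✓; |RS| = 11.40 ✓; ∠RSA = 87.60° ✓; |SA| = 35.80 ✗.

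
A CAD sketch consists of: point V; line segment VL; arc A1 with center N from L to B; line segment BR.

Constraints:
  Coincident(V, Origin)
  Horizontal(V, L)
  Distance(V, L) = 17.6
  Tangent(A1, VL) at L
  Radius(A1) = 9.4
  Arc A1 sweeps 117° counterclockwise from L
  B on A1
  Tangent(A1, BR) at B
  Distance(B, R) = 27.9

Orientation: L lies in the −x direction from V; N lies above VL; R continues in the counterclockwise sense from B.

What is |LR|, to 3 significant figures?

38.8

V is at the origin; VL is horizontal with |VL| = 17.6 and L on the −x side, so L = (-17.6, 0.00). Tangency of A1 to VL means the radius NL is perpendicular to VL, so N = L + (0, 9.4) = (-17.6, 9.40). On A1, L sits at bearing -90° from N; a 117° counterclockwise sweep puts B at bearing 27°, so B = N + 9.4·(cos 27°, sin 27°) = (-9.22, 13.7). Tangency of A1 to BR means the radius NB is perpendicular to BR, so BR runs along (−sin 27°, cos 27°); with |BR| = 27.9, R = (-21.9, 38.5). Then |LR| = |R − L| = 38.8.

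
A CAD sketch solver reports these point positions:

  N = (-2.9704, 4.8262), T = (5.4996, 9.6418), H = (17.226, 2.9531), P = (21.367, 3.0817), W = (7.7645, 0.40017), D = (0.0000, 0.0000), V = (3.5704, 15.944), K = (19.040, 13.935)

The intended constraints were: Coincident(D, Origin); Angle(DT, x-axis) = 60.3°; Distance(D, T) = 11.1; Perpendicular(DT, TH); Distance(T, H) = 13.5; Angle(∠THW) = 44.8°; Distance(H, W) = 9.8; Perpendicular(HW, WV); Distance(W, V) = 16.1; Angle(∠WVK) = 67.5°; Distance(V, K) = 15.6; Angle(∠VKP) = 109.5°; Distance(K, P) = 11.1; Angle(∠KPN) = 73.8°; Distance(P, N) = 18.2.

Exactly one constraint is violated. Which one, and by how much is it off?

Distance(P, N) = 18.2 — off by 6.20.

D = (0.00, 0.00) ✓; DT at 60.30° ✓; |DT| = 11.10 ✓; ∠(DT, TH) = 90.00° ✓; |TH| = 13.50 ✓; ∠THW = 44.80° ✓; |HW| = 9.800 ✓; ∠(HW, WV) = 90.00° ✓; |WV| = 16.10 ✓; ∠WVK = 67.50° ✓; |VK| = 15.60 ✓; ∠VKP = 109.5° ✓; |KP| = 11.10 ✓; ∠KPN = 73.80° ✓; |PN| = 24.40 ✗.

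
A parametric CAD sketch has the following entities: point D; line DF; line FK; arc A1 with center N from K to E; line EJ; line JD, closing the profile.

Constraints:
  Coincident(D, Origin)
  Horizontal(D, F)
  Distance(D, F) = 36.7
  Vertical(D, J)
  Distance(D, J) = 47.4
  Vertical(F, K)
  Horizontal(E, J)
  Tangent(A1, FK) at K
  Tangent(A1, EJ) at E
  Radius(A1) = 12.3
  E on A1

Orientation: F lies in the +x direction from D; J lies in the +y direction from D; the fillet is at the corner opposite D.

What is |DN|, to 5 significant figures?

42.748

DJ is vertical with |DJ| = 47.4 and J on the +y side, so J = (0.0000, 47.400). The virtual corner opposite D is at (36.700, 47.400). Since A1 is tangent to FK there, NK ⟂ FK and since A1 is tangent to EJ there, NE ⟂ EJ, with radius 12.3, so the center N sits 12.3 in from both sides at N = (24.400, 35.100). Then |DN| = |N − D| = 42.748.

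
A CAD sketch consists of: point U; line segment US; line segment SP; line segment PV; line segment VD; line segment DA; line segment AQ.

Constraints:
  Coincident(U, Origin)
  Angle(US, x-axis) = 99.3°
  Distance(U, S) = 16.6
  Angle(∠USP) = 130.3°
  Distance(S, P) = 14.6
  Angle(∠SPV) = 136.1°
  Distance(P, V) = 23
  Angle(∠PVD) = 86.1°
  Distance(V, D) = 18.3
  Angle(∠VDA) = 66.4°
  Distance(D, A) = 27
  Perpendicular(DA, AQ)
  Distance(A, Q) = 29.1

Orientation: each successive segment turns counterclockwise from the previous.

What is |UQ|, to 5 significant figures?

51.102

U is at the origin; US runs at 99.3° with length 16.6, so S = (-2.6826, 16.382). ∠USP = 130.3° gives SP at 149.00° from the x-axis; with |SP| = 14.6, P = (-15.197, 23.901). ∠SPV = 136.1° gives PV at -167.10° from the x-axis; with |PV| = 23.0, V = (-37.617, 18.767). ∠PVD = 86.1° gives VD at -73.200° from the x-axis; with |VD| = 18.3, D = (-32.327, 1.2477). ∠VDA = 66.4° gives DA at 40.400° from the x-axis; with |DA| = 27.0, A = (-11.766, 18.747). DA is perpendicular to AQ, so AQ runs at 130.40°; with |AQ| = 29.1, Q = (-30.626, 40.908). Then |UQ| = |Q − U| = 51.102.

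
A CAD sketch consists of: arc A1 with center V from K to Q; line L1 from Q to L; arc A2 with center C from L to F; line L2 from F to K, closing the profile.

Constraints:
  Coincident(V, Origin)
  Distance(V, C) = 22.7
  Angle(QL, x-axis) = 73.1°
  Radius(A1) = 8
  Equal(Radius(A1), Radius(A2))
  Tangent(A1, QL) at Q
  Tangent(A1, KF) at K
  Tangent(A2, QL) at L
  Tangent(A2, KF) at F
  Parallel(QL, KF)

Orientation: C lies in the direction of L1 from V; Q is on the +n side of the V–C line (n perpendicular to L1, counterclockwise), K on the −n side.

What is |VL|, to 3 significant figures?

24.1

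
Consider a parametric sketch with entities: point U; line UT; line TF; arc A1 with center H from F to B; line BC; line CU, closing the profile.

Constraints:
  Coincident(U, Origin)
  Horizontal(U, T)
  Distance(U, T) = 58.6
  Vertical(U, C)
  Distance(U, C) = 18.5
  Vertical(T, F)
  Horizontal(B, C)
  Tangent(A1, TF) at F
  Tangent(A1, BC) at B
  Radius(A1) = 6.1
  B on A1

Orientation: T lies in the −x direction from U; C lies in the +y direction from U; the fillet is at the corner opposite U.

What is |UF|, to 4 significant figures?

59.90

U is at the origin; U and T share the same y with |UT| = 58.6 and T on the −x side, so T = (-58.60, 0.000). U and C share the same x with |UC| = 18.5 and C on the +y side, so C = (0.000, 18.50). The virtual corner opposite U is at (-58.60, 18.50). A1 meets TF tangentially, so HF is at right angles to TF and A1 meets BC tangentially, so HB is at right angles to BC, with radius 6.1, so the center H sits 6.1 in from both sides at H = (-52.50, 12.40). That places the tangent points at F = (-58.60, 12.40) on TF and B = (-52.50, 18.50) on BC. Then |UF| = |F − U| = 59.90.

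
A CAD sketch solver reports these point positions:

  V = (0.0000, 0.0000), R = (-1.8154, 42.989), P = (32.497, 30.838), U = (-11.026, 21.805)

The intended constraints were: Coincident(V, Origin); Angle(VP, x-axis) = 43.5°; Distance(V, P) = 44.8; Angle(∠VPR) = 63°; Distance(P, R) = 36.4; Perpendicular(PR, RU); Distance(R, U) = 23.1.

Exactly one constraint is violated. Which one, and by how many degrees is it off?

Perpendicular(PR, RU) — off by 4.00°.

V = (0.00, 0.00) ✓; VP at 43.50° ✓; |VP| = 44.80 ✓; ∠VPR = 63.00° ✓; |PR| = 36.40 ✓; ∠(PR, RU) = 86.00° ✗; |RU| = 23.10 ✓.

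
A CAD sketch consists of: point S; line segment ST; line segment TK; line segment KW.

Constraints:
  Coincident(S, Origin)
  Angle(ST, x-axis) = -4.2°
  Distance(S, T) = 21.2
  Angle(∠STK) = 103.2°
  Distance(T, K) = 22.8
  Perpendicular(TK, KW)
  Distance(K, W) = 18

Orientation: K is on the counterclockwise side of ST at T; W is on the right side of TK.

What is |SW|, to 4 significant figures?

47.51

∠STK = 103.2°, so TK runs at -4.2° + (180° − 103.2°) = 72.60° from the x-axis; with |TK| = 22.8, K = T + 22.8·(cos 72.60°, sin 72.60°) = (27.96, 20.20). The perpendicularity gives KW at right angles to TK; with |KW| = 18.0 on the right of TK, W = K + 18.0·(0.9542, -0.2990) = (45.14, 14.82). Then |SW| = |W − S| = 47.51.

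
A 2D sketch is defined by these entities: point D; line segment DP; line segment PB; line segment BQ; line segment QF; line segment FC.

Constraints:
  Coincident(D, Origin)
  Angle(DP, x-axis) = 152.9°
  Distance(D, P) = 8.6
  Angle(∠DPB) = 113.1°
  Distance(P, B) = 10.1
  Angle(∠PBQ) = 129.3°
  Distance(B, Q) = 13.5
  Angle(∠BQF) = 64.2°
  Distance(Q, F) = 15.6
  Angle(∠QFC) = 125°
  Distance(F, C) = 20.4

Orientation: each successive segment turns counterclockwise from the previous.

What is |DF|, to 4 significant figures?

9.229

D is at the origin; DP runs at 152.9° with length 8.6, so P = (-7.656, 3.918). ∠DPB = 113.1° gives PB at -140.2° from the x-axis; with |PB| = 10.1, B = (-15.42, -2.547). ∠PBQ = 129.3° gives BQ at -89.50° from the x-axis; with |BQ| = 13.5, Q = (-15.30, -16.05). ∠BQF = 64.2° gives QF at 26.30° from the x-axis; with |QF| = 15.6, F = (-1.312, -9.135). Then |DF| = |F − D| = 9.229.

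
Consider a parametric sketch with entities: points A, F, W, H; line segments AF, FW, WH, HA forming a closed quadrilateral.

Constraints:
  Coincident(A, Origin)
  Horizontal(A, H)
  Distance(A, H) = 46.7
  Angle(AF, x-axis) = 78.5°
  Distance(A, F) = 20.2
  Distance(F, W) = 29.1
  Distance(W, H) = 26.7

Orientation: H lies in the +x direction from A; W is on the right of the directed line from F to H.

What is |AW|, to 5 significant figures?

20.797

Checks: |FW| = 29.10 ✓; |WH| = 26.70 ✓.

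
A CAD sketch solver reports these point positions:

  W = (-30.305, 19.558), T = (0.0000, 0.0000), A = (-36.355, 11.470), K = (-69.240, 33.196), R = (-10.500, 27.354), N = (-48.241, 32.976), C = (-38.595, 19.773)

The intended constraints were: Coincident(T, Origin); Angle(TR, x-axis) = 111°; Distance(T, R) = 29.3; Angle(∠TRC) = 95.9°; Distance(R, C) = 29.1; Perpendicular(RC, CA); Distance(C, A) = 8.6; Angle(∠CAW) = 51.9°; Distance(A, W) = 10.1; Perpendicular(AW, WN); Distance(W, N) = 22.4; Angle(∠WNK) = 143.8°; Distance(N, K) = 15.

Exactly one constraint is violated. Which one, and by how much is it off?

Distance(N, K) = 15 — off by 6.00.

T = (0.00, 0.00) ✓; TR at 111.0° ✓; |TR| = 29.30 ✓; ∠TRC = 95.90° ✓; |RC| = 29.10 ✓; ∠(RC, CA) = 90.00° ✓; |CA| = 8.600 ✓; ∠CAW = 51.90° ✓; |AW| = 10.10 ✓; ∠(AW, WN) = 90.00° ✓; |WN| = 22.40 ✓; ∠WNK = 143.8° ✓; |NK| = 21.00 ✗.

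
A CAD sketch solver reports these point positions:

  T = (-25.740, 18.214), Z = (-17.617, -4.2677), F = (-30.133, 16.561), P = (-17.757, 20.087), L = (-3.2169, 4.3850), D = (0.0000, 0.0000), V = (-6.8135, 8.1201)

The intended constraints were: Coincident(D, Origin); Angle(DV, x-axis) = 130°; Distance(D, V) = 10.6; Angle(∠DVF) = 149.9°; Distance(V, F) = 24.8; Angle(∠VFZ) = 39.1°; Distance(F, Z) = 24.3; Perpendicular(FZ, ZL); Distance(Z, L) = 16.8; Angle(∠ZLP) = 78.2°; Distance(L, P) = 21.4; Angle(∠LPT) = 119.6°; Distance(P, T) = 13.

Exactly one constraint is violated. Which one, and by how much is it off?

Distance(P, T) = 13 — off by 4.80.

D = (0.00, 0.00) ✓; DV at 130.0° ✓; |DV| = 10.60 ✓; ∠DVF = 149.9° ✓; |VF| = 24.80 ✓; ∠VFZ = 39.10° ✓; |FZ| = 24.30 ✓; ∠(FZ, ZL) = 90.00° ✓; |ZL| = 16.80 ✓; ∠ZLP = 78.20° ✓; |LP| = 21.40 ✓; ∠LPT = 119.6° ✓; |PT| = 8.200 ✗.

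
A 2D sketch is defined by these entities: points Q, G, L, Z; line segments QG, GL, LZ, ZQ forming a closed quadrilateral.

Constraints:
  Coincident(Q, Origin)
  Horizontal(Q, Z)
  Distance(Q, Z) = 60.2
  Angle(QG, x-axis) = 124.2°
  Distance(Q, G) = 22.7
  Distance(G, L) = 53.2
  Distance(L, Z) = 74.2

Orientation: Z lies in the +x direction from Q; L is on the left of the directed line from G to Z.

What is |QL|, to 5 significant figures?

64.400

Checks: |GL| = 53.20 ✓; |LZ| = 74.20 ✓.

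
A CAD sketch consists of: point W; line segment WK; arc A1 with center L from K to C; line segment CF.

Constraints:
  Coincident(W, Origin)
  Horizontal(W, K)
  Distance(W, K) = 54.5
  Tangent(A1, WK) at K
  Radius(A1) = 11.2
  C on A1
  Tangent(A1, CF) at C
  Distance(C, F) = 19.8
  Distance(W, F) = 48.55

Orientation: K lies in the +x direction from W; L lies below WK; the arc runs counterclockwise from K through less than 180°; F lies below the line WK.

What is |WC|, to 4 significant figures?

44.44

Checks: W = (0.00, 0.00) ✓; |LC| = 11.20 ✓; ∠(LC, CF) = 90.00° ✓; |CF| = 19.80 ✓; |WF| = 48.55 ✓.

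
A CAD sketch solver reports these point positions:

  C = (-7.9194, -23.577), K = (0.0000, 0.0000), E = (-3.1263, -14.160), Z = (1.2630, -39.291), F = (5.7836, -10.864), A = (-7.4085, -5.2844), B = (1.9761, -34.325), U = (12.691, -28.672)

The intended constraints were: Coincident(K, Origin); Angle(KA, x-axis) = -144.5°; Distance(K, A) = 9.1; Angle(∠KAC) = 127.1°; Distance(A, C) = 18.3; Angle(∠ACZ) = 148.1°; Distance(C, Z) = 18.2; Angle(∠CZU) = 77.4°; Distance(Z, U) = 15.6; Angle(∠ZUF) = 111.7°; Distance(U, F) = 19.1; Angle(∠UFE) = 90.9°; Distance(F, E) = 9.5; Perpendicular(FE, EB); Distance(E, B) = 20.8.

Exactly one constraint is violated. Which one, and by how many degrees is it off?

Perpendicular(FE, EB) — off by 6.10°.

K = (0.00, 0.00) ✓; KA at -144.5° ✓; |KA| = 9.100 ✓; ∠KAC = 127.1° ✓; |AC| = 18.30 ✓; ∠ACZ = 148.1° ✓; |CZ| = 18.20 ✓; ∠CZU = 77.40° ✓; |ZU| = 15.60 ✓; ∠ZUF = 111.7° ✓; |UF| = 19.10 ✓; ∠UFE = 90.90° ✓; |FE| = 9.500 ✓; ∠(FE, EB) = 83.90° ✗; |EB| = 20.80 ✓.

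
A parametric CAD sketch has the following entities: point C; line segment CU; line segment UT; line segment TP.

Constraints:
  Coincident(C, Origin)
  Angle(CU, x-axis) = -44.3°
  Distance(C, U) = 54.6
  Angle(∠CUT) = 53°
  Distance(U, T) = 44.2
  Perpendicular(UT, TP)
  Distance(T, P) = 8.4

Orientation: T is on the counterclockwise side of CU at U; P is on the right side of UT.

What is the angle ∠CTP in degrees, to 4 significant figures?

165.4°

∠CUT = 53.0°, so UT runs at -44.3° + (180° − 53.0°) = 82.70° from the x-axis; with |UT| = 44.2, T = U + 44.2·(cos 82.70°, sin 82.70°) = (44.69, 5.708). UT ⟂ TP; with |TP| = 8.4 on the right of UT, P = T + 8.4·(0.9919, -0.1271) = (53.02, 4.641). Then cos ∠CTP = TC·TP / (|TC||TP|), giving 165.4°.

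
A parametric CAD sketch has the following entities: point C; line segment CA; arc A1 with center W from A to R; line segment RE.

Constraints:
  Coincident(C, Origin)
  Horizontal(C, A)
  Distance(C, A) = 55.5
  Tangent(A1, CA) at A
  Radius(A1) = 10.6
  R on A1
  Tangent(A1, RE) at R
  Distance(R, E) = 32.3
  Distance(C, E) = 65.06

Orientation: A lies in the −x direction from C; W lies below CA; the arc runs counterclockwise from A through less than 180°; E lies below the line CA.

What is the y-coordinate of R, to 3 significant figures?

-16.0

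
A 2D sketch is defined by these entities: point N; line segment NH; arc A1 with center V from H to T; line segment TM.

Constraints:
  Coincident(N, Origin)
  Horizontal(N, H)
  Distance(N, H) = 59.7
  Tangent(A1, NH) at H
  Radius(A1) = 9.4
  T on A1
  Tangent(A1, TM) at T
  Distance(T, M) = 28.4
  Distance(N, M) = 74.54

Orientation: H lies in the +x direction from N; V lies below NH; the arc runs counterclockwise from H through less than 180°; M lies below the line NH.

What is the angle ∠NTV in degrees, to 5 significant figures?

139.71°

N is at the origin; N and H share the same y with |NH| = 59.7 and H on the +x side, so H = (59.700, 0.0000). A1 meets NH tangentially, so VH is at right angles to NH, so V = H + (0, -9.4) = (59.700, -9.4000). Since VT ⟂ TM (tangency), |VM| = √(9.4² + 28.4²) = 29.915 regardless of where T sits on A1. So M lies on both circle(N, 74.54) and circle(V, 29.915); the below-NH intersection is M = (63.477, -39.076). T is the foot of the tangent from M: T = (51.220, -13.457).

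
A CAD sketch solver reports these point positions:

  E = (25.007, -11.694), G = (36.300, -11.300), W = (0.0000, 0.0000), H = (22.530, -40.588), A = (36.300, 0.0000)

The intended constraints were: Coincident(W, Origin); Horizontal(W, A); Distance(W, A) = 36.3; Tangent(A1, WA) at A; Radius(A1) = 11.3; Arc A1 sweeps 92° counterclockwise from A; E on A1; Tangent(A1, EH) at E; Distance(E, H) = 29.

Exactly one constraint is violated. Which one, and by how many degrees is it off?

Tangent(A1, EH) at E — off by 6.90°.

W = (0.00, 0.00) ✓; W.y = 0.00, A.y = 0.00 ✓; |WA| = 36.30 ✓; ∠(GA, AW) = 90.00° ✓; |GA| = 11.30 ✓; bearing(G→E) − bearing(G→A) = 92.00° ✓; |GE| = 11.30 ✓; ∠(GE, EH) = 96.90° ✗; |EH| = 29.00 ✓.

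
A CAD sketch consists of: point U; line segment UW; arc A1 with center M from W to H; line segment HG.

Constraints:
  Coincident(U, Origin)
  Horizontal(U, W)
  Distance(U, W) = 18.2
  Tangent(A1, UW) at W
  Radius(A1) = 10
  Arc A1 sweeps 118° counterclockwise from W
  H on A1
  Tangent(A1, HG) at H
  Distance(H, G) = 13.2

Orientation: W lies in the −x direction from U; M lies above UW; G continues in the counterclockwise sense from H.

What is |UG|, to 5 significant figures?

30.605

On A1, W sits at bearing -90° from M; a 118° counterclockwise sweep puts H at bearing 28°, so H = M + 10.0·(cos 28°, sin 28°) = (-9.3705, 14.695). Since A1 is tangent to HG there, MH ⟂ HG, so HG runs along (−sin 28°, cos 28°); with |HG| = 13.2, G = (-15.568, 26.350). Then |UG| = |G − U| = 30.605.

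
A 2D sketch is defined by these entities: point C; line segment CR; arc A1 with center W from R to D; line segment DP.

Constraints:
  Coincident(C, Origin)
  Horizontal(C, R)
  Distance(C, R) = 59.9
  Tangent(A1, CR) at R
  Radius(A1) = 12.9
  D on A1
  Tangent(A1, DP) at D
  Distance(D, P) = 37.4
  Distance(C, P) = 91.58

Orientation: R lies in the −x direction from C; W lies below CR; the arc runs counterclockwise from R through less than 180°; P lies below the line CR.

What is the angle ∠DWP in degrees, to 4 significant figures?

70.97°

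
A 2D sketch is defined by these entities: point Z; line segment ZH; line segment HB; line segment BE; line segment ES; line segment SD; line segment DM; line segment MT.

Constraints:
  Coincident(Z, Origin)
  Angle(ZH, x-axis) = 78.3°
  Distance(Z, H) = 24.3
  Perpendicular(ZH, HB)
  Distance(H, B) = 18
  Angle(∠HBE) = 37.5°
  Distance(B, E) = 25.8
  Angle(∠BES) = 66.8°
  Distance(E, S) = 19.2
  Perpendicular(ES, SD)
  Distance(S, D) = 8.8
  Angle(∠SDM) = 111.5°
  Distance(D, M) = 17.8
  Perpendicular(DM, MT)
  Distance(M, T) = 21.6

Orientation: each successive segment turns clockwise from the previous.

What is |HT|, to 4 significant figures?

22.75

Z is at the origin; ZH runs at 78.3° with length 24.3, so H = (4.928, 23.80). ZH ⟂ HB, so HB runs at -11.70°; with |HB| = 18.0, B = (22.55, 20.14). ∠HBE = 37.5° gives BE at -154.2° from the x-axis; with |BE| = 25.8, E = (-0.6745, 8.916). ∠BES = 66.8° gives ES at 92.60° from the x-axis; with |ES| = 19.2, S = (-1.545, 28.10). ES ⟂ SD, so SD runs at 2.600°; with |SD| = 8.8, D = (7.245, 28.50). ∠SDM = 111.5° gives DM at -65.90° from the x-axis; with |DM| = 17.8, M = (14.51, 12.25). DM ⟂ MT, so MT runs at -155.9°; with |MT| = 21.6, T = (-5.203, 3.427). Then |HT| = |T − H| = 22.75.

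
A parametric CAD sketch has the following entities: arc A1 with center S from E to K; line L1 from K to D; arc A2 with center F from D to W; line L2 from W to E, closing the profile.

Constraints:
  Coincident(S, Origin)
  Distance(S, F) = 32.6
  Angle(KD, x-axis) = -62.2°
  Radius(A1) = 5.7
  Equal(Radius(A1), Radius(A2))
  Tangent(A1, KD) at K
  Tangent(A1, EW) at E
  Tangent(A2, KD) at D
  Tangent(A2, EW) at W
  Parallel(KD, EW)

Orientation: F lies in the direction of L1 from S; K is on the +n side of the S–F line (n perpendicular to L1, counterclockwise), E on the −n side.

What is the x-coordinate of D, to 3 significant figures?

20.2

The slot axis is L1's direction at -62.2°, so u = (cos -62.2°, sin -62.2°) = (0.466, -0.885) and n = (−sin -62.2°, cos -62.2°) = (0.885, 0.466). S is at the origin and F lies 32.6 along u from S, so F = 32.6·u = (15.2, -28.8). Tangency of A1 to both parallel lines with radius 5.7 puts K and E at S ± 5.7·n: K = (5.04, 2.66), E = (-5.04, -2.66). Equal radii place D and W the same way about F: D = F + 5.7·n = (20.2, -26.2), W = F − 5.7·n = (10.2, -31.5). So D.x = 20.2.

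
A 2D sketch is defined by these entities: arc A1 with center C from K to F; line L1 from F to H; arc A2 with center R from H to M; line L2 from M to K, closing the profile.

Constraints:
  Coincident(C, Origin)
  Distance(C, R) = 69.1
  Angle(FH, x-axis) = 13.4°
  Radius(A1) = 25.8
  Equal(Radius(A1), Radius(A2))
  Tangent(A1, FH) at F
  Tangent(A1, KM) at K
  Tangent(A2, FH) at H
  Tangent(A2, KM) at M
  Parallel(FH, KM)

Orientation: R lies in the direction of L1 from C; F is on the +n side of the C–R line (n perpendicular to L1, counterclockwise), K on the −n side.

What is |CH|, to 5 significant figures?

73.759

Tangency of A1 to both parallel lines with radius 25.8 puts F and K at C ± 25.8·n: F = (-5.9791, 25.098), K = (5.9791, -25.098). Equal radii place H and M the same way about R: H = R + 25.8·n = (61.240, 41.111), M = R − 25.8·n = (73.198, -9.0838). Then |CH| = |H − C| = 73.759.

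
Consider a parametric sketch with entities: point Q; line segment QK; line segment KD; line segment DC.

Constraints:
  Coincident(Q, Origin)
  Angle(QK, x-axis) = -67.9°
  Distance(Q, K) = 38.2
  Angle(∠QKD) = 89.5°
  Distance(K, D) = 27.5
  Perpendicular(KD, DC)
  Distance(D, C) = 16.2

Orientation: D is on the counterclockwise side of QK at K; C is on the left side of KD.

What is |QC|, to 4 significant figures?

34.96

Q is at the origin; QK runs at -67.9° with length 38.2, so K = 38.2·(cos -67.9°, sin -67.9°) = (14.37, -35.39). ∠QKD = 89.5°, so KD runs at -67.9° + (180° − 89.5°) = 22.60° from the x-axis; with |KD| = 27.5, D = K + 27.5·(cos 22.60°, sin 22.60°) = (39.76, -24.83). The perpendicularity gives DC at right angles to KD; with |DC| = 16.2 on the left of KD, C = D + 16.2·(-0.3843, 0.9232) = (33.53, -9.869). Then |QC| = |C − Q| = 34.96.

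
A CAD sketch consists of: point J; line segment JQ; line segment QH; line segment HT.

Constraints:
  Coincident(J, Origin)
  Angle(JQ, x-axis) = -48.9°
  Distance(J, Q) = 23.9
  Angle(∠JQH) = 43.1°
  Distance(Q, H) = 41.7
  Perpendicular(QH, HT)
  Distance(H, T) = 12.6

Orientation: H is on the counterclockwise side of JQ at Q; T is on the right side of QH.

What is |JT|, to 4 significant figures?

37.75

J is at the origin; JQ runs at -48.9° with length 23.9, so Q = 23.9·(cos -48.9°, sin -48.9°) = (15.71, -18.01). ∠JQH = 43.1°, so QH runs at -48.9° + (180° − 43.1°) = 88.00° from the x-axis; with |QH| = 41.7, H = Q + 41.7·(cos 88.00°, sin 88.00°) = (17.17, 23.66). The perpendicularity gives HT at right angles to QH; with |HT| = 12.6 on the right of QH, T = H + 12.6·(0.9994, -0.03490) = (29.76, 23.22). Then |JT| = |T − J| = 37.75.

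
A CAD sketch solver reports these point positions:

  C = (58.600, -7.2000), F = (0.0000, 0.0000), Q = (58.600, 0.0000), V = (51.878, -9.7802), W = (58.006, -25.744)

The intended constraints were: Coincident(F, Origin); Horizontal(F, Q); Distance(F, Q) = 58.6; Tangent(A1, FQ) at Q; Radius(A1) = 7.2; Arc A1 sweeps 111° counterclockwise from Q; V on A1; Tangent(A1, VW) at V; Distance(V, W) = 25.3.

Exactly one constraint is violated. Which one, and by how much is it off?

Distance(V, W) = 25.3 — off by 8.20.

F = (0.00, 0.00) ✓; F.y = 0.00, Q.y = 0.00 ✓; |FQ| = 58.60 ✓; ∠(CQ, QF) = 90.00° ✓; |CQ| = 7.200 ✓; bearing(C→V) − bearing(C→Q) = 111.0° ✓; |CV| = 7.200 ✓; ∠(CV, VW) = 90.00° ✓; |VW| = 17.10 ✗.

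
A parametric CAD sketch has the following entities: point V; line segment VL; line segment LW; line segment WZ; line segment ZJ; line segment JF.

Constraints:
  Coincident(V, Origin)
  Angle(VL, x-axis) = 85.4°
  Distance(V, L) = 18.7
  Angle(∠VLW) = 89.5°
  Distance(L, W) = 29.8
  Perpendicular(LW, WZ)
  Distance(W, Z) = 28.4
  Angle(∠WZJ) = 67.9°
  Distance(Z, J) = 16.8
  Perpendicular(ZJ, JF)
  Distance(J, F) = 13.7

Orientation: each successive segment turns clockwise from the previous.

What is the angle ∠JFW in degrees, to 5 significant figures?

154.13°

∠WZJ = 67.9° gives ZJ at 152.80° from the x-axis; with |ZJ| = 16.8, J = (13.715, -4.6176). The perpendicularity gives JF at right angles to ZJ, so JF runs at 62.800°; with |JF| = 13.7, F = (19.977, 7.5674). Then cos ∠JFW = FJ·FW / (|FJ||FW|), giving 154.13°.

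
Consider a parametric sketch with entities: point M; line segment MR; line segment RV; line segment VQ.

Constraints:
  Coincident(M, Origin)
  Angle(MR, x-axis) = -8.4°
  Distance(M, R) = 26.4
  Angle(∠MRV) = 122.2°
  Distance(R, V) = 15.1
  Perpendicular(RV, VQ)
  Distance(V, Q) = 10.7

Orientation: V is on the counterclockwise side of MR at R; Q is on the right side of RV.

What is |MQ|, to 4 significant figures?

44.07

M is at the origin; MR runs at -8.4° with length 26.4, so R = 26.4·(cos -8.4°, sin -8.4°) = (26.12, -3.857). ∠MRV = 122.2°, so RV runs at -8.4° + (180° − 122.2°) = 49.40° from the x-axis; with |RV| = 15.1, V = R + 15.1·(cos 49.40°, sin 49.40°) = (35.94, 7.608). RV ⟂ VQ; with |VQ| = 10.7 on the right of RV, Q = V + 10.7·(0.7593, -0.6508) = (44.07, 0.6451). Then |MQ| = |Q − M| = 44.07.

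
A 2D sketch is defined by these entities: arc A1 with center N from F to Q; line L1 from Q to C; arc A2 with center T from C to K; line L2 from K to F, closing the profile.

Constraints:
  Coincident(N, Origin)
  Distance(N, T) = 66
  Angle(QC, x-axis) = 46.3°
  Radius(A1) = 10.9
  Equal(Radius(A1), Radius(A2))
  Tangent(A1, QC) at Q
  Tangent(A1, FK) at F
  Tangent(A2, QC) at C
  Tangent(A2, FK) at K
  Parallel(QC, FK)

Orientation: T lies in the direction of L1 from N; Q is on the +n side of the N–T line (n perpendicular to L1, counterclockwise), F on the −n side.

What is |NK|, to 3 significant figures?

66.9

The slot axis is L1's direction at 46.3°, so u = (cos 46.3°, sin 46.3°) = (0.691, 0.723) and n = (−sin 46.3°, cos 46.3°) = (-0.723, 0.691). N is at the origin and T lies 66.0 along u from N, so T = 66.0·u = (45.6, 47.7). Tangency of A1 to both parallel lines with radius 10.9 puts Q and F at N ± 10.9·n: Q = (-7.88, 7.53), F = (7.88, -7.53). Equal radii place C and K the same way about T: C = T + 10.9·n = (37.7, 55.2), K = T − 10.9·n = (53.5, 40.2). Then |NK| = |K − N| = 66.9.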